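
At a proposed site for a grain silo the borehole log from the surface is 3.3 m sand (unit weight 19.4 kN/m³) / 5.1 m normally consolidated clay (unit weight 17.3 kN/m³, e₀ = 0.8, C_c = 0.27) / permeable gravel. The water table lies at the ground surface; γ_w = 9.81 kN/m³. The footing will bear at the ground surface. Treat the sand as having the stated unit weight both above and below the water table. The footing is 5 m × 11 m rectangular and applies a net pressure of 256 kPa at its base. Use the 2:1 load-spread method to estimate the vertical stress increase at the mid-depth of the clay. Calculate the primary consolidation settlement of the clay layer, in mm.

Mid-depth of clay below the ground surface: z = 3.3 + 5.1/2 = 5.85 m.
Total vertical stress at mid-clay: σ_v = 19.4×3.3 + 17.3×2.55 = 108.13 kPa.
Pore pressure: u = 9.81×(5.85 − 0) = 57.389 kPa.
Initial effective stress: σ'_0 = σ_v − u = 108.13 − 57.389 = 50.741 kPa.
Stress increase at mid-clay by the 2:1 spreading method:
Δσ = qBL/((B+z)(L+z)) = 256×5×11/((5+5.85)(11+5.85)) = 77.015 kPa
Final effective stress: σ'_f = σ'_0 + Δσ = 50.741 + 77.015 = 127.76 kPa.
Normally consolidated clay, so the full stress increment lies on the virgin compression line:
S_c = C_c·H/(1+e₀)·log₁₀(σ'_f/σ'_0) = 0.27×5.1/(1+0.8)×log₁₀(127.76/50.741)
    = 0.765 × 0.40104 = 0.3068 m

S_c ≈ 307 mm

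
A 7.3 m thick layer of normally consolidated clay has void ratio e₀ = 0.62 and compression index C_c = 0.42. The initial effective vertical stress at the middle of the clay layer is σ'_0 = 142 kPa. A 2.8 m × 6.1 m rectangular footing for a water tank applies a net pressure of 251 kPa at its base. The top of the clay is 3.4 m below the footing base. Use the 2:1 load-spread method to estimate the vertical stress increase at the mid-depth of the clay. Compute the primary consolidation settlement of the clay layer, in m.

S_c ≈ 0.172 m

Mid-depth of clay below the footing base: z = 3.4 + 7.3/2 = 7.05 m.
Stress increase at mid-clay by the 2:1 spreading method:
Δσ = qBL/((B+z)(L+z)) = 251×2.8×6.1/((2.8+7.05)(6.1+7.05)) = 33.098 kPa
Final effective stress: σ'_f = σ'_0 + Δσ = 142 + 33.098 = 175.1 kPa.
Normally consolidated clay, so the full stress increment lies on the virgin compression line:
S_c = C_c·H/(1+e₀)·log₁₀(σ'_f/σ'_0) = 0.42×7.3/(1+0.62)×log₁₀(175.1/142)
    = 1.8926 × 0.090998 = 0.1722 m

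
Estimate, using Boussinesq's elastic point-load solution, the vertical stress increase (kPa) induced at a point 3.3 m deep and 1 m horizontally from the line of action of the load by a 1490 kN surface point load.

Δσ_z ≈ 52.4 kPa

Boussinesq vertical stress below a point load on an elastic half-space:
Δσ_z = 3P/(2πz²) · [1 + (r/z)²]^(−5/2)
r/z = 1/3.3 = 0.30303; [1+(r/z)²]^(−5/2) = 0.80281.
Δσ_z = 3×1490/(2π×3.3²) × 0.80281 = 65.328 × 0.80281 = 52.45 kPa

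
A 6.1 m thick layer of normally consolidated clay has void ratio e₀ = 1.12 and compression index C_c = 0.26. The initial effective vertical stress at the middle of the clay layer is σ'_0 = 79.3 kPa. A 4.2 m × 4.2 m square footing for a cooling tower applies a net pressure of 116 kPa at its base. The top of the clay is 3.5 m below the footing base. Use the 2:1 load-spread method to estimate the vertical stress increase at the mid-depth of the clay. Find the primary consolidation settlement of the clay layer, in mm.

S_c ≈ 65.5 mm

Mid-depth of clay below the footing base: z = 3.5 + 6.1/2 = 6.55 m.
Stress increase at mid-clay by the 2:1 spreading method:
Δσ = qBL/((B+z)(L+z)) = 116×4.2×4.2/((4.2+6.55)(4.2+6.55)) = 17.707 kPa
Final effective stress: σ'_f = σ'_0 + Δσ = 79.3 + 17.707 = 97.007 kPa.
Normally consolidated clay, so the full stress increment lies on the virgin compression line:
S_c = C_c·H/(1+e₀)·log₁₀(σ'_f/σ'_0) = 0.26×6.1/(1+1.12)×log₁₀(97.007/79.3)
    = 0.74811 × 0.08753 = 0.06548 m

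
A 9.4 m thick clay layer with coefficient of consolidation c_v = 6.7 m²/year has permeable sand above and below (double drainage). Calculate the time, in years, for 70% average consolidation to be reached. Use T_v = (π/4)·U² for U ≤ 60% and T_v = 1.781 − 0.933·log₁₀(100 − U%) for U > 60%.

Drainage path length: H_d = H/2 = 4.7 m (double drainage).
U > 60%: T_v = 1.781 − 0.933·log₁₀(100 − 70) = 0.40285.
t = T_v·H_d²/c_v = 0.40285×4.7²/6.7 = 1.328 years.

t ≈ 1.33 years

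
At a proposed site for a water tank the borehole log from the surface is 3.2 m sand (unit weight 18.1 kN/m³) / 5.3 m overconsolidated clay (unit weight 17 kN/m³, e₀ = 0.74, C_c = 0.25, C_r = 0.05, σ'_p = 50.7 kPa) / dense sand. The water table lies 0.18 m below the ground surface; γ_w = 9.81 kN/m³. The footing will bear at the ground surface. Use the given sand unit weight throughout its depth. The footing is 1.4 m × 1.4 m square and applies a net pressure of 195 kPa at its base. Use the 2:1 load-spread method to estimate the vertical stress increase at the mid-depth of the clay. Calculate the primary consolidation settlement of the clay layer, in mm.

S_c ≈ 29.1 mm

Mid-depth of clay below the ground surface: z = 3.2 + 5.3/2 = 5.85 m.
Total vertical stress at mid-clay: σ_v = 18.1×3.2 + 17×2.65 = 102.97 kPa.
Pore pressure: u = 9.81×(5.85 − 0.18) = 55.623 kPa.
Initial effective stress: σ'_0 = σ_v − u = 102.97 − 55.623 = 47.347 kPa.
Stress increase at mid-clay by the 2:1 spreading method:
Δσ = qBL/((B+z)(L+z)) = 195×1.4×1.4/((1.4+5.85)(1.4+5.85)) = 7.2713 kPa
Final effective stress: σ'_f = 47.347 + 7.2713 = 54.618 kPa.
σ'_f = 54.618 > σ'_p = 50.7 kPa, so the stress path crosses the preconsolidation pressure — recompression up to σ'_p, then virgin compression beyond:
S_c = H/(1+e₀)·[C_r·log₁₀(σ'_p/σ'_0) + C_c·log₁₀(σ'_f/σ'_p)]
    = 5.3/1.74 × [0.05×log₁₀(50.7/47.347) + 0.25×log₁₀(54.618/50.7)]
    = 3.046 × [0.0014858 + 0.008082] = 0.02914 m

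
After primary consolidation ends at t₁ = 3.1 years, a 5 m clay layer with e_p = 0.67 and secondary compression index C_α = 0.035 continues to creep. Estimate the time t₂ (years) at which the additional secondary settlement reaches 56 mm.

t₂ ≈ 10.6 years

S_s = C_α·H/(1+e_p)·log₁₀(t₂/t₁) ⇒ log₁₀(t₂/t₁) = S_s·(1+e_p)/(C_α·H).
log₁₀(t₂/t₁) = 0.056 × (1+0.67) / (0.035×5) = 0.5344
t₂ = t₁ × 10^0.5344 = 3.1 × 3.423 = 10.61 years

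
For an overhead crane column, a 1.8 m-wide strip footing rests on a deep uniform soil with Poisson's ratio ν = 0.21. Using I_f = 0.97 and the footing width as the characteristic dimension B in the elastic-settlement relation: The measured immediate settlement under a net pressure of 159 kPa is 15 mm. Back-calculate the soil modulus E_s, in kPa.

E_s ≈ 17700 kPa

S_e = q·B·(1−ν²)/E_s · I_f  ⇒  E_s = q·B·(1−ν²)·I_f / S_e.
E_s = 159 × 1.8 × 0.9559 × 0.97 / 0.015 = 17690 kPa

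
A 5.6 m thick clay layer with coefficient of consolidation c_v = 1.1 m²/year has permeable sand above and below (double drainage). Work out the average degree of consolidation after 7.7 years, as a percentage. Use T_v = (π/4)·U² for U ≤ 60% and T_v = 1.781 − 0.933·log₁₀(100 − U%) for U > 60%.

Drainage path length: H_d = H/2 = 2.8 m (double drainage).
T_v = c_v·t/H_d² = 1.1×7.7/2.8² = 1.0804.
T_v = 1.0804 corresponds to the U > 60% branch:
U = 1 − 10^((1.781 − T_v)/0.933)/100 = 0.9436

U ≈ 94.4 %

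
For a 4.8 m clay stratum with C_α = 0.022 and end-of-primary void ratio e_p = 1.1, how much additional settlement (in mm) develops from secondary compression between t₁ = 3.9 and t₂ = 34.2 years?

S_s ≈ 47.4 mm

Secondary compression: S_s = C_α·H/(1+e_p)·log₁₀(t₂/t₁)
S_s = 0.022×4.8/(1+1.1)×log₁₀(34.2/3.9)
    = 0.05029 × 0.943 = 0.04742 m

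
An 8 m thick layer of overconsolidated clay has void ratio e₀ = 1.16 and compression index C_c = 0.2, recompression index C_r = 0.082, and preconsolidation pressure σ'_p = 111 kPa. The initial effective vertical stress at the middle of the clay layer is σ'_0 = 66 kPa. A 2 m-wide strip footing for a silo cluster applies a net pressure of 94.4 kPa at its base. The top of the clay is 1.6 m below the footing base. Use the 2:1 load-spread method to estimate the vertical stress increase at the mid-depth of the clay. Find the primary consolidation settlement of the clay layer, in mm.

Mid-depth of clay below the footing base: z = 1.6 + 8/2 = 5.6 m.
Stress increase at mid-clay by the 2:1 spreading method:
Δσ = qB/(B+z) = 94.4×2/(2+5.6) = 24.842 kPa
Final effective stress: σ'_f = 66 + 24.842 = 90.842 kPa.
σ'_f = 90.842 ≤ σ'_p = 111 kPa, so the clay remains overconsolidated and only the recompression index applies:
S_c = C_r·H/(1+e₀)·log₁₀(σ'_f/σ'_0) = 0.082×8/2.16×log₁₀(90.842/66)
    = 0.3037 × 0.13874 = 0.04214 m

S_c ≈ 42.1 mm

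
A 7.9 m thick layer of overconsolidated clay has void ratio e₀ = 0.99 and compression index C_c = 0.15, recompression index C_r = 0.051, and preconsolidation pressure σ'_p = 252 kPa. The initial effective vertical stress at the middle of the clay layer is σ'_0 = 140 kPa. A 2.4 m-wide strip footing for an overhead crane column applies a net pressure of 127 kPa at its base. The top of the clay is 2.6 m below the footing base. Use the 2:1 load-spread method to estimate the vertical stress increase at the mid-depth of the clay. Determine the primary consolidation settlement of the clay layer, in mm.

S_c ≈ 19.1 mm

Mid-depth of clay below the footing base: z = 2.6 + 7.9/2 = 6.55 m.
Stress increase at mid-clay by the 2:1 spreading method:
Δσ = qB/(B+z) = 127×2.4/(2.4+6.55) = 34.056 kPa
Final effective stress: σ'_f = 140 + 34.056 = 174.06 kPa.
σ'_f = 174.06 ≤ σ'_p = 252 kPa, so the clay remains overconsolidated and only the recompression index applies:
S_c = C_r·H/(1+e₀)·log₁₀(σ'_f/σ'_0) = 0.051×7.9/1.99×log₁₀(174.06/140)
    = 0.20246 × 0.094571 = 0.01915 m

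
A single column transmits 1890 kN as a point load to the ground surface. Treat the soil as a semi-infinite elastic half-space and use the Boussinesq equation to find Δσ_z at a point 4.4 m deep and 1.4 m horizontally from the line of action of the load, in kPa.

Δσ_z ≈ 36.6 kPa

Boussinesq vertical stress below a point load on an elastic half-space:
Δσ_z = 3P/(2πz²) · [1 + (r/z)²]^(−5/2)
r/z = 1.4/4.4 = 0.31818; [1+(r/z)²]^(−5/2) = 0.78577.
Δσ_z = 3×1890/(2π×4.4²) × 0.78577 = 46.612 × 0.78577 = 36.63 kPa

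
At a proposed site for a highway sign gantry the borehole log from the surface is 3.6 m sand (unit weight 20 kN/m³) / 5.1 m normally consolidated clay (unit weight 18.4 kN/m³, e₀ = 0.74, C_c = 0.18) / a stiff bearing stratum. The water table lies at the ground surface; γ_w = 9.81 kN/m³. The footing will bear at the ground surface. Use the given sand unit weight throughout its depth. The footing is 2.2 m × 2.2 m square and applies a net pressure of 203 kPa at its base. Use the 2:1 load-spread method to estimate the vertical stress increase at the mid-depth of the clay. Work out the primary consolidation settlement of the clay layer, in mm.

S_c ≈ 49.4 mm

Mid-depth of clay below the ground surface: z = 3.6 + 5.1/2 = 6.15 m.
Total vertical stress at mid-clay: σ_v = 20×3.6 + 18.4×2.55 = 118.92 kPa.
Pore pressure: u = 9.81×(6.15 − 0) = 60.332 kPa.
Initial effective stress: σ'_0 = σ_v − u = 118.92 − 60.332 = 58.588 kPa.
Stress increase at mid-clay by the 2:1 spreading method:
Δσ = qBL/((B+z)(L+z)) = 203×2.2×2.2/((2.2+6.15)(2.2+6.15)) = 14.092 kPa
Final effective stress: σ'_f = σ'_0 + Δσ = 58.588 + 14.092 = 72.68 kPa.
Normally consolidated clay, so the full stress increment lies on the virgin compression line:
S_c = C_c·H/(1+e₀)·log₁₀(σ'_f/σ'_0) = 0.18×5.1/(1+0.74)×log₁₀(72.68/58.588)
    = 0.52759 × 0.093606 = 0.04939 m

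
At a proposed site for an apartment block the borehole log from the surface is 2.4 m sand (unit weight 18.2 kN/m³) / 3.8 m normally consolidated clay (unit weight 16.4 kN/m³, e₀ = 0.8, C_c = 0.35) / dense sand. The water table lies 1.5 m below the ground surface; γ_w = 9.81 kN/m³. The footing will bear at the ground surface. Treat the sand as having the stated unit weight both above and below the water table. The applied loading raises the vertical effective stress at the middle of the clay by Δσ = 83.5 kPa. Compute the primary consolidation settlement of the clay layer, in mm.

S_c ≈ 326 mm

Mid-depth of clay below the ground surface: z = 2.4 + 3.8/2 = 4.3 m.
Total vertical stress at mid-clay: σ_v = 18.2×2.4 + 16.4×1.9 = 74.84 kPa.
Pore pressure: u = 9.81×(4.3 − 1.5) = 27.468 kPa.
Initial effective stress: σ'_0 = σ_v − u = 74.84 − 27.468 = 47.372 kPa.
Final effective stress: σ'_f = σ'_0 + Δσ = 47.372 + 83.5 = 130.87 kPa.
Normally consolidated clay, so the full stress increment lies on the virgin compression line:
S_c = C_c·H/(1+e₀)·log₁₀(σ'_f/σ'_0) = 0.35×3.8/(1+0.8)×log₁₀(130.87/47.372)
    = 0.73889 × 0.44132 = 0.3261 m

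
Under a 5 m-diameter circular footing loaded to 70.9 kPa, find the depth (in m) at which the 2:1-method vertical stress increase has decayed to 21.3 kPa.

2:1 spreading — at depth z the loaded area has grown by z in each plan dimension:
qD²/(D+z)² = Δσ_z ⇒ z = D(√(q/Δσ_z) − 1) = 5×(√(70.9/21.3) − 1) = 4.122 m

z ≈ 4.12 m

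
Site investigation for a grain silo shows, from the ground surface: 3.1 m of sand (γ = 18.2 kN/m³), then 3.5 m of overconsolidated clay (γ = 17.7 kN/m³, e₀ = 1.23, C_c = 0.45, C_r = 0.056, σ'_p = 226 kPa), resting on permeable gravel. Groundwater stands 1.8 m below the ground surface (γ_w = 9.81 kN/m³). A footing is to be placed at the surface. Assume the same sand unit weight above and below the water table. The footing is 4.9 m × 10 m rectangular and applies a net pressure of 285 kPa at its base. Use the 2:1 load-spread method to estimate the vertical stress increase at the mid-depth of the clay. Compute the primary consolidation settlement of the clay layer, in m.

S_c ≈ 0.0376 m

Mid-depth of clay below the ground surface: z = 3.1 + 3.5/2 = 4.85 m.
Total vertical stress at mid-clay: σ_v = 18.2×3.1 + 17.7×1.75 = 87.395 kPa.
Pore pressure: u = 9.81×(4.85 − 1.8) = 29.921 kPa.
Initial effective stress: σ'_0 = σ_v − u = 87.395 − 29.921 = 57.474 kPa.
Stress increase at mid-clay by the 2:1 spreading method:
Δσ = qBL/((B+z)(L+z)) = 285×4.9×10/((4.9+4.85)(10+4.85)) = 96.452 kPa
Final effective stress: σ'_f = 57.474 + 96.452 = 153.93 kPa.
σ'_f = 153.93 ≤ σ'_p = 226 kPa, so the clay remains overconsolidated and only the recompression index applies:
S_c = C_r·H/(1+e₀)·log₁₀(σ'_f/σ'_0) = 0.056×3.5/2.23×log₁₀(153.93/57.474)
    = 0.087892 × 0.42785 = 0.0376 m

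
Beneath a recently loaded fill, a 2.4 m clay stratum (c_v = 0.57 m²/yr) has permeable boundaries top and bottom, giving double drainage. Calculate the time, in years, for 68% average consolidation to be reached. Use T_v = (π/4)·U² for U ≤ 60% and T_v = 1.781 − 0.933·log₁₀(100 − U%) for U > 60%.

t ≈ 0.952 years

Drainage path length: H_d = H/2 = 1.2 m (double drainage).
U > 60%: T_v = 1.781 − 0.933·log₁₀(100 − 68) = 0.3767.
t = T_v·H_d²/c_v = 0.3767×1.2²/0.57 = 0.9517 years.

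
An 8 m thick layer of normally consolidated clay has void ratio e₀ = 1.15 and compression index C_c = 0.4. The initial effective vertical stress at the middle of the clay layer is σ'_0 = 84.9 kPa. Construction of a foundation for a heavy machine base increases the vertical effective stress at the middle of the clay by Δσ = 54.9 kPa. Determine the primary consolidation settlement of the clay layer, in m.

Final effective stress: σ'_f = σ'_0 + Δσ = 84.9 + 54.9 = 139.8 kPa.
Normally consolidated clay, so the full stress increment lies on the virgin compression line:
S_c = C_c·H/(1+e₀)·log₁₀(σ'_f/σ'_0) = 0.4×8/(1+1.15)×log₁₀(139.8/84.9)
    = 1.4884 × 0.2166 = 0.3224 m

S_c ≈ 0.322 m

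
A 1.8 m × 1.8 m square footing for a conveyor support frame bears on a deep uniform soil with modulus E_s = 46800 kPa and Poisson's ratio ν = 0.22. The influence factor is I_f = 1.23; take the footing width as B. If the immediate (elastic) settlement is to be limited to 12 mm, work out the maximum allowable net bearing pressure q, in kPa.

q ≈ 267 kPa

S_e = q·B·(1−ν²)/E_s · I_f  ⇒  q = S_e·E_s / (B·(1−ν²)·I_f).
q = 0.012 × 46800 / (1.8 × 0.9516 × 1.23) = 266.6 kPa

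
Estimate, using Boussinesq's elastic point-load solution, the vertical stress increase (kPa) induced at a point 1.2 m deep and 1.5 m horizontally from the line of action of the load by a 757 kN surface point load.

Δσ_z ≈ 23.9 kPa

Boussinesq vertical stress below a point load on an elastic half-space:
Δσ_z = 3P/(2πz²) · [1 + (r/z)²]^(−5/2)
r/z = 1.5/1.2 = 1.25; [1+(r/z)²]^(−5/2) = 0.095135.
Δσ_z = 3×757/(2π×1.2²) × 0.095135 = 251 × 0.095135 = 23.88 kPa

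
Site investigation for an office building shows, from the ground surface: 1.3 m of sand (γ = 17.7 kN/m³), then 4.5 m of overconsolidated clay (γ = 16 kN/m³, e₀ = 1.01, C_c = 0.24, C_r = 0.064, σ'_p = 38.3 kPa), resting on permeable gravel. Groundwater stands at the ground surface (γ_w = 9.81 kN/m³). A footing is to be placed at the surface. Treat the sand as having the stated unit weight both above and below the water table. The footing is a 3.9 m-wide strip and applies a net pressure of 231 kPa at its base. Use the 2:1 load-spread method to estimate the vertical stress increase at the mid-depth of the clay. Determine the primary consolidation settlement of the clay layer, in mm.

S_c ≈ 339 mm

Mid-depth of clay below the ground surface: z = 1.3 + 4.5/2 = 3.55 m.
Total vertical stress at mid-clay: σ_v = 17.7×1.3 + 16×2.25 = 59.01 kPa.
Pore pressure: u = 9.81×(3.55 − 0) = 34.825 kPa.
Initial effective stress: σ'_0 = σ_v − u = 59.01 − 34.825 = 24.185 kPa.
Stress increase at mid-clay by the 2:1 spreading method:
Δσ = qB/(B+z) = 231×3.9/(3.9+3.55) = 120.93 kPa
Final effective stress: σ'_f = 24.185 + 120.93 = 145.12 kPa.
σ'_f = 145.12 > σ'_p = 38.3 kPa, so the stress path crosses the preconsolidation pressure — recompression up to σ'_p, then virgin compression beyond:
S_c = H/(1+e₀)·[C_r·log₁₀(σ'_p/σ'_0) + C_c·log₁₀(σ'_f/σ'_p)]
    = 4.5/2.01 × [0.064×log₁₀(38.3/24.185) + 0.24×log₁₀(145.12/38.3)]
    = 2.2388 × [0.012778 + 0.13885] = 0.3395 m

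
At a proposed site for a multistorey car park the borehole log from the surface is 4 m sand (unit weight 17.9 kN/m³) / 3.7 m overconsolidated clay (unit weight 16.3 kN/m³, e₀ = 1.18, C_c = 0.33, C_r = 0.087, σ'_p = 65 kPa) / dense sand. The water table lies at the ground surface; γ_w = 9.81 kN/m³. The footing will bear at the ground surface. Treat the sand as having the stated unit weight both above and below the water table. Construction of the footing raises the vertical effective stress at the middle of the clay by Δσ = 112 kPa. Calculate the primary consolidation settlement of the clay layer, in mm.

S_c ≈ 238 mm

Mid-depth of clay below the ground surface: z = 4 + 3.7/2 = 5.85 m.
Total vertical stress at mid-clay: σ_v = 17.9×4 + 16.3×1.85 = 101.75 kPa.
Pore pressure: u = 9.81×(5.85 − 0) = 57.389 kPa.
Initial effective stress: σ'_0 = σ_v − u = 101.75 − 57.389 = 44.361 kPa.
Final effective stress: σ'_f = 44.361 + 112 = 156.36 kPa.
σ'_f = 156.36 > σ'_p = 65 kPa, so the stress path crosses the preconsolidation pressure — recompression up to σ'_p, then virgin compression beyond:
S_c = H/(1+e₀)·[C_r·log₁₀(σ'_p/σ'_0) + C_c·log₁₀(σ'_f/σ'_p)]
    = 3.7/2.18 × [0.087×log₁₀(65/44.361) + 0.33×log₁₀(156.36/65)]
    = 1.6972 × [0.014434 + 0.1258] = 0.238 m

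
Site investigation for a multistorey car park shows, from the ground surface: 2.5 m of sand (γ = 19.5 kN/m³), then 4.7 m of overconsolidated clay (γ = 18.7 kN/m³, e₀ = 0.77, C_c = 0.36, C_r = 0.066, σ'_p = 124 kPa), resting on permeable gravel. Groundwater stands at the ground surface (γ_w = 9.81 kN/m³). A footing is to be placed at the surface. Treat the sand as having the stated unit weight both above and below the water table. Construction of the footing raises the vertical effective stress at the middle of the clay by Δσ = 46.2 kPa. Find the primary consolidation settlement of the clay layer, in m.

Mid-depth of clay below the ground surface: z = 2.5 + 4.7/2 = 4.85 m.
Total vertical stress at mid-clay: σ_v = 19.5×2.5 + 18.7×2.35 = 92.695 kPa.
Pore pressure: u = 9.81×(4.85 − 0) = 47.578 kPa.
Initial effective stress: σ'_0 = σ_v − u = 92.695 − 47.578 = 45.117 kPa.
Final effective stress: σ'_f = 45.117 + 46.2 = 91.317 kPa.
σ'_f = 91.317 ≤ σ'_p = 124 kPa, so the clay remains overconsolidated and only the recompression index applies:
S_c = C_r·H/(1+e₀)·log₁₀(σ'_f/σ'_0) = 0.066×4.7/1.77×log₁₀(91.317/45.117)
    = 0.17526 × 0.30621 = 0.05367 m

S_c ≈ 0.0537 m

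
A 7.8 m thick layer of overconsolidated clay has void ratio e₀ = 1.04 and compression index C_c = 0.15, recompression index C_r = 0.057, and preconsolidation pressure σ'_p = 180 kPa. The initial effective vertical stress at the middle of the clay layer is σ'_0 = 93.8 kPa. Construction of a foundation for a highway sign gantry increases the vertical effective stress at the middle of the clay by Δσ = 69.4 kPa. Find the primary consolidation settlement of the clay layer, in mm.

S_c ≈ 52.4 mm

Final effective stress: σ'_f = 93.8 + 69.4 = 163.2 kPa.
σ'_f = 163.2 ≤ σ'_p = 180 kPa, so the clay remains overconsolidated and only the recompression index applies:
S_c = C_r·H/(1+e₀)·log₁₀(σ'_f/σ'_0) = 0.057×7.8/2.04×log₁₀(163.2/93.8)
    = 0.21794 × 0.24052 = 0.05242 m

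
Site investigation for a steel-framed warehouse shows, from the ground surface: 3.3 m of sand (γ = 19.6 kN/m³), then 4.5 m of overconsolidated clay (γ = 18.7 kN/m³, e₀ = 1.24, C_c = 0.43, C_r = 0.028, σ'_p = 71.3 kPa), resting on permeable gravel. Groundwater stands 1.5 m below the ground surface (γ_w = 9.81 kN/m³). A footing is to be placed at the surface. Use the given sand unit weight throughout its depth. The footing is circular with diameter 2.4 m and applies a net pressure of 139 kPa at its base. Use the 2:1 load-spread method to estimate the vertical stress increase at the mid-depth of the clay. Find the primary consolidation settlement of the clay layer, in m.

Mid-depth of clay below the ground surface: z = 3.3 + 4.5/2 = 5.55 m.
Total vertical stress at mid-clay: σ_v = 19.6×3.3 + 18.7×2.25 = 106.75 kPa.
Pore pressure: u = 9.81×(5.55 − 1.5) = 39.73 kPa.
Initial effective stress: σ'_0 = σ_v − u = 106.75 − 39.73 = 67.02 kPa.
Stress increase at mid-clay by the 2:1 spreading method:
Δσ ≈ qD²/(D+z)² = 139×2.4²/(2.4+5.55)² = 12.668 kPa
Final effective stress: σ'_f = 67.02 + 12.668 = 79.688 kPa.
σ'_f = 79.688 > σ'_p = 71.3 kPa, so the stress path crosses the preconsolidation pressure — recompression up to σ'_p, then virgin compression beyond:
S_c = H/(1+e₀)·[C_r·log₁₀(σ'_p/σ'_0) + C_c·log₁₀(σ'_f/σ'_p)]
    = 4.5/2.24 × [0.028×log₁₀(71.3/67.02) + 0.43×log₁₀(79.688/71.3)]
    = 2.0089 × [0.00075278 + 0.02077] = 0.04324 m

S_c ≈ 0.0432 m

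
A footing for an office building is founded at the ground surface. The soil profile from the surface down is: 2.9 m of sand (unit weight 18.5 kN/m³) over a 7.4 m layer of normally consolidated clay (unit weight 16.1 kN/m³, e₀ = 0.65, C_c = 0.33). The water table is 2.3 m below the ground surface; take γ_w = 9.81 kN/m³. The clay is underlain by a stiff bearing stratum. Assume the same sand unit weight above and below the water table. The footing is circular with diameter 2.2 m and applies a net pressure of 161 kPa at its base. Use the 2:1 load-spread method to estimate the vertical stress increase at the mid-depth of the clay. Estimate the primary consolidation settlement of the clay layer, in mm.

S_c ≈ 85.1 mm

Mid-depth of clay below the ground surface: z = 2.9 + 7.4/2 = 6.6 m.
Total vertical stress at mid-clay: σ_v = 18.5×2.9 + 16.1×3.7 = 113.22 kPa.
Pore pressure: u = 9.81×(6.6 − 2.3) = 42.183 kPa.
Initial effective stress: σ'_0 = σ_v − u = 113.22 − 42.183 = 71.037 kPa.
Stress increase at mid-clay by the 2:1 spreading method:
Δσ ≈ qD²/(D+z)² = 161×2.2²/(2.2+6.6)² = 10.062 kPa
Final effective stress: σ'_f = σ'_0 + Δσ = 71.037 + 10.062 = 81.099 kPa.
Normally consolidated clay, so the full stress increment lies on the virgin compression line:
S_c = C_c·H/(1+e₀)·log₁₀(σ'_f/σ'_0) = 0.33×7.4/(1+0.65)×log₁₀(81.099/71.037)
    = 1.48 × 0.057531 = 0.08515 m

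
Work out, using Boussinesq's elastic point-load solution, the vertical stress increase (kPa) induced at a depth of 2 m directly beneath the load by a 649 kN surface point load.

Δσ_z ≈ 77.5 kPa

Boussinesq vertical stress below a point load on an elastic half-space:
Δσ_z = 3P/(2πz²) · [1 + (r/z)²]^(−5/2)
r/z = 0/2 = 0; [1+(r/z)²]^(−5/2) = 1.
Δσ_z = 3×649/(2π×2²) × 1 = 77.469 × 1 = 77.47 kPa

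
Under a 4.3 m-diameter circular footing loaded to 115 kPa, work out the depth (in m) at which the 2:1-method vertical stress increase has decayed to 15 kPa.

2:1 spreading — at depth z the loaded area has grown by z in each plan dimension:
qD²/(D+z)² = Δσ_z ⇒ z = D(√(q/Δσ_z) − 1) = 4.3×(√(115/15) − 1) = 7.606 m

z ≈ 7.61 m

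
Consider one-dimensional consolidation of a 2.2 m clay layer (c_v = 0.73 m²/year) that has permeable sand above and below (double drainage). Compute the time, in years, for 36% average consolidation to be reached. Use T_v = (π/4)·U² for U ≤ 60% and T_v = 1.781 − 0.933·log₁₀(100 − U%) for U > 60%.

t ≈ 0.169 years

Drainage path length: H_d = H/2 = 1.1 m (double drainage).
U ≤ 60%: T_v = (π/4)·U² = (π/4)×0.36² = 0.10179.
t = T_v·H_d²/c_v = 0.10179×1.1²/0.73 = 0.1687 years.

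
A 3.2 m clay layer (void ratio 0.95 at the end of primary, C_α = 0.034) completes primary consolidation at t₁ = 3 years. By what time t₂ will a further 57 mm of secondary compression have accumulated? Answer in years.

S_s = C_α·H/(1+e_p)·log₁₀(t₂/t₁) ⇒ log₁₀(t₂/t₁) = S_s·(1+e_p)/(C_α·H).
log₁₀(t₂/t₁) = 0.057 × (1+0.95) / (0.034×3.2) = 1.022
t₂ = t₁ × 10^1.022 = 3 × 10.51 = 31.53 years

t₂ ≈ 31.5 years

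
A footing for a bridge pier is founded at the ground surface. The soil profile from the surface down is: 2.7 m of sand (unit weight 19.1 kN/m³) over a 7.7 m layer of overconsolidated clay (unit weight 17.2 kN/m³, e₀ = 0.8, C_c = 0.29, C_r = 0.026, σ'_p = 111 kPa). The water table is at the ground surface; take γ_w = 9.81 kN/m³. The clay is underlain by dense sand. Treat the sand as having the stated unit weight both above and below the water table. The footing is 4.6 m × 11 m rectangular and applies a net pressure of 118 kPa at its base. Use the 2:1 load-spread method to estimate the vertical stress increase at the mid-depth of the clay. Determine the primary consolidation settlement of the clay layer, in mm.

Mid-depth of clay below the ground surface: z = 2.7 + 7.7/2 = 6.55 m.
Total vertical stress at mid-clay: σ_v = 19.1×2.7 + 17.2×3.85 = 117.79 kPa.
Pore pressure: u = 9.81×(6.55 − 0) = 64.255 kPa.
Initial effective stress: σ'_0 = σ_v − u = 117.79 − 64.255 = 53.535 kPa.
Stress increase at mid-clay by the 2:1 spreading method:
Δσ = qBL/((B+z)(L+z)) = 118×4.6×11/((4.6+6.55)(11+6.55)) = 30.513 kPa
Final effective stress: σ'_f = 53.535 + 30.513 = 84.048 kPa.
σ'_f = 84.048 ≤ σ'_p = 111 kPa, so the clay remains overconsolidated and only the recompression index applies:
S_c = C_r·H/(1+e₀)·log₁₀(σ'_f/σ'_0) = 0.026×7.7/1.8×log₁₀(84.048/53.535)
    = 0.11122 × 0.19589 = 0.02179 m

S_c ≈ 21.8 mm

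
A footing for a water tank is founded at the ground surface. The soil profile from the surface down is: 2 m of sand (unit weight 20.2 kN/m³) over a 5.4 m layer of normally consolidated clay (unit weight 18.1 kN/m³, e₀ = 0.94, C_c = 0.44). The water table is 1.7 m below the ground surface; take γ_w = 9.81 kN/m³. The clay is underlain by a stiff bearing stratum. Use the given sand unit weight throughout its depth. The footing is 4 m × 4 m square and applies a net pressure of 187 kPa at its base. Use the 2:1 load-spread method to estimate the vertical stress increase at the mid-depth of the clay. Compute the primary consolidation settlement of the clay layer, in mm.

S_c ≈ 270 mm

Mid-depth of clay below the ground surface: z = 2 + 5.4/2 = 4.7 m.
Total vertical stress at mid-clay: σ_v = 20.2×2 + 18.1×2.7 = 89.27 kPa.
Pore pressure: u = 9.81×(4.7 − 1.7) = 29.43 kPa.
Initial effective stress: σ'_0 = σ_v − u = 89.27 − 29.43 = 59.84 kPa.
Stress increase at mid-clay by the 2:1 spreading method:
Δσ = qBL/((B+z)(L+z)) = 187×4×4/((4+4.7)(4+4.7)) = 39.53 kPa
Final effective stress: σ'_f = σ'_0 + Δσ = 59.84 + 39.53 = 99.37 kPa.
Normally consolidated clay, so the full stress increment lies on the virgin compression line:
S_c = C_c·H/(1+e₀)·log₁₀(σ'_f/σ'_0) = 0.44×5.4/(1+0.94)×log₁₀(99.37/59.84)
    = 1.2247 × 0.22026 = 0.2698 m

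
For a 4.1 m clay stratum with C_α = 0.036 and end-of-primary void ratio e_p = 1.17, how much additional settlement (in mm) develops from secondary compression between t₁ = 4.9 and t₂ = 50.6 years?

S_s ≈ 69 mm

Secondary compression: S_s = C_α·H/(1+e_p)·log₁₀(t₂/t₁)
S_s = 0.036×4.1/(1+1.17)×log₁₀(50.6/4.9)
    = 0.06802 × 1.014 = 0.06897 m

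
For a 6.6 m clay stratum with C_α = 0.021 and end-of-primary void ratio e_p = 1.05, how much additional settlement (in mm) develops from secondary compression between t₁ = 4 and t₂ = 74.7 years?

Secondary compression: S_s = C_α·H/(1+e_p)·log₁₀(t₂/t₁)
S_s = 0.021×6.6/(1+1.05)×log₁₀(74.7/4)
    = 0.06761 × 1.271 = 0.08595 m

S_s ≈ 85.9 mm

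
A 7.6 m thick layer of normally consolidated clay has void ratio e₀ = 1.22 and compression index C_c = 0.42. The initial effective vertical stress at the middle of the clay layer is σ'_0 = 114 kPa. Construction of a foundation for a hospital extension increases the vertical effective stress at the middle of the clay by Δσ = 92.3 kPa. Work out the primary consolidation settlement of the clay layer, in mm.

S_c ≈ 370 mm

Final effective stress: σ'_f = σ'_0 + Δσ = 114 + 92.3 = 206.3 kPa.
Normally consolidated clay, so the full stress increment lies on the virgin compression line:
S_c = C_c·H/(1+e₀)·log₁₀(σ'_f/σ'_0) = 0.42×7.6/(1+1.22)×log₁₀(206.3/114)
    = 1.4378 × 0.25759 = 0.3704 m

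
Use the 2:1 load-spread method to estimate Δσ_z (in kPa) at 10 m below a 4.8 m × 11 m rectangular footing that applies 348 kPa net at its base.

By the 2:1 method the load spreads at 1 horizontal : 2 vertical, so at depth z the loaded area has grown by z in each plan dimension:
Δσ = qBL/((B+z)(L+z)) = 348×4.8×11/((4.8+10)(11+10)) = 59.12 kPa

Δσ_z ≈ 59.1 kPa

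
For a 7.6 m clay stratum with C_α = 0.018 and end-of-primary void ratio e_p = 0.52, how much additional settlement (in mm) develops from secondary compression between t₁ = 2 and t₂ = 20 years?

S_s ≈ 90 mm

Secondary compression: S_s = C_α·H/(1+e_p)·log₁₀(t₂/t₁)
S_s = 0.018×7.6/(1+0.52)×log₁₀(20/2)
    = 0.09 × 1 = 0.09 m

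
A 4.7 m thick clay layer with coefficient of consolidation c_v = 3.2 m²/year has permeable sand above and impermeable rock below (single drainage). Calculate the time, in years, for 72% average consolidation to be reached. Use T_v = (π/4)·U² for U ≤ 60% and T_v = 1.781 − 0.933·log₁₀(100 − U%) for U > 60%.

t ≈ 2.97 years

Drainage path length: H_d = H = 4.7 m (single drainage).
U > 60%: T_v = 1.781 − 0.933·log₁₀(100 − 72) = 0.4308.
t = T_v·H_d²/c_v = 0.4308×4.7²/3.2 = 2.974 years.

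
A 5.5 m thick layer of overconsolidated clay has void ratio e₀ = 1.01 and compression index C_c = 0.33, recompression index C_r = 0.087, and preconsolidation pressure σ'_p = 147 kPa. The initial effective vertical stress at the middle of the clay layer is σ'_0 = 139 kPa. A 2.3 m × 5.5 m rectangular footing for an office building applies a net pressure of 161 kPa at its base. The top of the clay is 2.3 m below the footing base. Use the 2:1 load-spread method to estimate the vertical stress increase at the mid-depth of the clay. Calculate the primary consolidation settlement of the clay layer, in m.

S_c ≈ 0.0517 m

Mid-depth of clay below the footing base: z = 2.3 + 5.5/2 = 5.05 m.
Stress increase at mid-clay by the 2:1 spreading method:
Δσ = qBL/((B+z)(L+z)) = 161×2.3×5.5/((2.3+5.05)(5.5+5.05)) = 26.265 kPa
Final effective stress: σ'_f = 139 + 26.265 = 165.26 kPa.
σ'_f = 165.26 > σ'_p = 147 kPa, so the stress path crosses the preconsolidation pressure — recompression up to σ'_p, then virgin compression beyond:
S_c = H/(1+e₀)·[C_r·log₁₀(σ'_p/σ'_0) + C_c·log₁₀(σ'_f/σ'_p)]
    = 5.5/2.01 × [0.087×log₁₀(147/139) + 0.33×log₁₀(165.26/147)]
    = 2.7363 × [0.0021143 + 0.016781] = 0.0517 m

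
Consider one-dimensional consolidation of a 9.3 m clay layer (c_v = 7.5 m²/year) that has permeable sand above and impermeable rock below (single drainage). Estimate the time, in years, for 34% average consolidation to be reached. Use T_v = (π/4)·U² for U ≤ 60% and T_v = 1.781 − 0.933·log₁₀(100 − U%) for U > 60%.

t ≈ 1.05 years

Drainage path length: H_d = H = 9.3 m (single drainage).
U ≤ 60%: T_v = (π/4)·U² = (π/4)×0.34² = 0.090792.
t = T_v·H_d²/c_v = 0.090792×9.3²/7.5 = 1.047 years.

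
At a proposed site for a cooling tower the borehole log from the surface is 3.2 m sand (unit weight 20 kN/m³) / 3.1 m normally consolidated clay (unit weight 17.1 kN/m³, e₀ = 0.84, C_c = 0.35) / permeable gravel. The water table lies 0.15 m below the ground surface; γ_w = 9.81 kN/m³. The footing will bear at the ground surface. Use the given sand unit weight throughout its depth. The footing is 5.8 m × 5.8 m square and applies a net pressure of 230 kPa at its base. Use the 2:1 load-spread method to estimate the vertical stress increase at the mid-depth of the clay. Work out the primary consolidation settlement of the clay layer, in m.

S_c ≈ 0.238 m

Mid-depth of clay below the ground surface: z = 3.2 + 3.1/2 = 4.75 m.
Total vertical stress at mid-clay: σ_v = 20×3.2 + 17.1×1.55 = 90.505 kPa.
Pore pressure: u = 9.81×(4.75 − 0.15) = 45.126 kPa.
Initial effective stress: σ'_0 = σ_v − u = 90.505 − 45.126 = 45.379 kPa.
Stress increase at mid-clay by the 2:1 spreading method:
Δσ = qBL/((B+z)(L+z)) = 230×5.8×5.8/((5.8+4.75)(5.8+4.75)) = 69.515 kPa
Final effective stress: σ'_f = σ'_0 + Δσ = 45.379 + 69.515 = 114.89 kPa.
Normally consolidated clay, so the full stress increment lies on the virgin compression line:
S_c = C_c·H/(1+e₀)·log₁₀(σ'_f/σ'_0) = 0.35×3.1/(1+0.84)×log₁₀(114.89/45.379)
    = 0.58967 × 0.40343 = 0.2379 m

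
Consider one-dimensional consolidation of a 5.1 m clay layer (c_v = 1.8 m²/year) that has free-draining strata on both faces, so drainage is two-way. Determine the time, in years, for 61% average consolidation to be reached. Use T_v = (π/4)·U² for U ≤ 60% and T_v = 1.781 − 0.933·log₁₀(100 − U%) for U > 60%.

t ≈ 1.07 years

Drainage path length: H_d = H/2 = 2.55 m (double drainage).
U > 60%: T_v = 1.781 − 0.933·log₁₀(100 − 61) = 0.29654.
t = T_v·H_d²/c_v = 0.29654×2.55²/1.8 = 1.071 years.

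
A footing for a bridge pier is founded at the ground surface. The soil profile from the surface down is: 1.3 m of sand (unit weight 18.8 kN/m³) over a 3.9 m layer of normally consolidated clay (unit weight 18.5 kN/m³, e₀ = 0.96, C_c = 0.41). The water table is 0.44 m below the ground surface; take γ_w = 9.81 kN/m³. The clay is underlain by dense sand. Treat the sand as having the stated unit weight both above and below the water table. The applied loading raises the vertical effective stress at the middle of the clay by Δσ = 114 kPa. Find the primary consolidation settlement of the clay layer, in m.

Mid-depth of clay below the ground surface: z = 1.3 + 3.9/2 = 3.25 m.
Total vertical stress at mid-clay: σ_v = 18.8×1.3 + 18.5×1.95 = 60.515 kPa.
Pore pressure: u = 9.81×(3.25 − 0.44) = 27.566 kPa.
Initial effective stress: σ'_0 = σ_v − u = 60.515 − 27.566 = 32.949 kPa.
Final effective stress: σ'_f = σ'_0 + Δσ = 32.949 + 114 = 146.95 kPa.
Normally consolidated clay, so the full stress increment lies on the virgin compression line:
S_c = C_c·H/(1+e₀)·log₁₀(σ'_f/σ'_0) = 0.41×3.9/(1+0.96)×log₁₀(146.95/32.949)
    = 0.81582 × 0.64933 = 0.5297 m

S_c ≈ 0.53 m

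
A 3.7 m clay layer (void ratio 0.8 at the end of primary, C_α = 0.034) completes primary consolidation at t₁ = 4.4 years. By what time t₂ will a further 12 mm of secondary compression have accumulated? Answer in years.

t₂ ≈ 6.53 years

S_s = C_α·H/(1+e_p)·log₁₀(t₂/t₁) ⇒ log₁₀(t₂/t₁) = S_s·(1+e_p)/(C_α·H).
log₁₀(t₂/t₁) = 0.012 × (1+0.8) / (0.034×3.7) = 0.1717
t₂ = t₁ × 10^0.1717 = 4.4 × 1.485 = 6.534 years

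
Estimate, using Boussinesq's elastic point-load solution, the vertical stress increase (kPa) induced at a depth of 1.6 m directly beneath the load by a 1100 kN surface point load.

Δσ_z ≈ 205 kPa

Boussinesq vertical stress below a point load on an elastic half-space:
Δσ_z = 3P/(2πz²) · [1 + (r/z)²]^(−5/2)
r/z = 0/1.6 = 0; [1+(r/z)²]^(−5/2) = 1.
Δσ_z = 3×1100/(2π×1.6²) × 1 = 205.16 × 1 = 205.2 kPa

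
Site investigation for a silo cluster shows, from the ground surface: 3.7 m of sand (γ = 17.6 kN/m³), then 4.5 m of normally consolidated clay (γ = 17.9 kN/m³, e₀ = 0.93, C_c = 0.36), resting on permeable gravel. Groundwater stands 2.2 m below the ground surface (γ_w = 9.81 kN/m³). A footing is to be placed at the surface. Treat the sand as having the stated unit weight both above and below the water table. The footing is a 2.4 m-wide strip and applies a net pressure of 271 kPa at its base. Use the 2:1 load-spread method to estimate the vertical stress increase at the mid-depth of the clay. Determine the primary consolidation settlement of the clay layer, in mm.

S_c ≈ 277 mm

Mid-depth of clay below the ground surface: z = 3.7 + 4.5/2 = 5.95 m.
Total vertical stress at mid-clay: σ_v = 17.6×3.7 + 17.9×2.25 = 105.4 kPa.
Pore pressure: u = 9.81×(5.95 − 2.2) = 36.788 kPa.
Initial effective stress: σ'_0 = σ_v − u = 105.4 − 36.788 = 68.612 kPa.
Stress increase at mid-clay by the 2:1 spreading method:
Δσ = qB/(B+z) = 271×2.4/(2.4+5.95) = 77.892 kPa
Final effective stress: σ'_f = σ'_0 + Δσ = 68.612 + 77.892 = 146.5 kPa.
Normally consolidated clay, so the full stress increment lies on the virgin compression line:
S_c = C_c·H/(1+e₀)·log₁₀(σ'_f/σ'_0) = 0.36×4.5/(1+0.93)×log₁₀(146.5/68.612)
    = 0.83938 × 0.32944 = 0.2765 m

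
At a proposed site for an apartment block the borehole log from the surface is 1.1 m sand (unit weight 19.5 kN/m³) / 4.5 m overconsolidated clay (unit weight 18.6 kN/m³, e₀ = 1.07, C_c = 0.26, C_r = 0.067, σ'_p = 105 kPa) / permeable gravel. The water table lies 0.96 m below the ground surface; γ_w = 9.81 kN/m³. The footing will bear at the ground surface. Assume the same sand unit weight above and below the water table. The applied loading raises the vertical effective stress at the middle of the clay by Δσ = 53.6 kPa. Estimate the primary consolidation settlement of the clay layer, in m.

S_c ≈ 0.0539 m

Mid-depth of clay below the ground surface: z = 1.1 + 4.5/2 = 3.35 m.
Total vertical stress at mid-clay: σ_v = 19.5×1.1 + 18.6×2.25 = 63.3 kPa.
Pore pressure: u = 9.81×(3.35 − 0.96) = 23.446 kPa.
Initial effective stress: σ'_0 = σ_v − u = 63.3 − 23.446 = 39.854 kPa.
Final effective stress: σ'_f = 39.854 + 53.6 = 93.454 kPa.
σ'_f = 93.454 ≤ σ'_p = 105 kPa, so the clay remains overconsolidated and only the recompression index applies:
S_c = C_r·H/(1+e₀)·log₁₀(σ'_f/σ'_0) = 0.067×4.5/2.07×log₁₀(93.454/39.854)
    = 0.14565 × 0.37013 = 0.05391 m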